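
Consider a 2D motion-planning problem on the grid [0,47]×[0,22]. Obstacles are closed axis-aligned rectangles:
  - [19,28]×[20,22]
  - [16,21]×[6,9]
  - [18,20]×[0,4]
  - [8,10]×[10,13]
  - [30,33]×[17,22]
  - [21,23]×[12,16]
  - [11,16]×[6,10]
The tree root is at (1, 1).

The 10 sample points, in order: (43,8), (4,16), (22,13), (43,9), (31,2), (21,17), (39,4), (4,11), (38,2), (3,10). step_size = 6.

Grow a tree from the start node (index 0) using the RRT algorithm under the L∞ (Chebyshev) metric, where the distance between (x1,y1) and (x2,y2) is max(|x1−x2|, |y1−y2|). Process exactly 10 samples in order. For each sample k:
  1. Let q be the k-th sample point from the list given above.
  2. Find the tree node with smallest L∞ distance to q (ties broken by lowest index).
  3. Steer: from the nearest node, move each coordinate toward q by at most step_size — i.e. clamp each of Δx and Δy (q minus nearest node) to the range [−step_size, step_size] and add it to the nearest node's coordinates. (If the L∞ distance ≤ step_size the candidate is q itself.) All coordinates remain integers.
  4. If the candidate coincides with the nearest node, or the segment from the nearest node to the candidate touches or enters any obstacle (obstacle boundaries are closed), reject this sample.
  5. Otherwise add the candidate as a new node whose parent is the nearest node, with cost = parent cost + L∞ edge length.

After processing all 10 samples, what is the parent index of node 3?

1. q=(43,8) nearest=0 d=42 new=(7,7) → add node 1 parent=0 cost=6
2. q=(4,16) nearest=1 d=9 new=(4,13) → add node 2 parent=1 cost=12
3. q=(22,13) nearest=1 d=15 new=(13,13) → blocked by [8,10]×[10,13], reject
4. q=(43,9) nearest=1 d=36 new=(13,9) → blocked by [11,16]×[6,10], reject
5. q=(31,2) nearest=1 d=24 new=(13,2) → add node 3 parent=1 cost=12
6. q=(21,17) nearest=1 d=14 new=(13,13) → blocked by [8,10]×[10,13], reject
7. q=(39,4) nearest=3 d=26 new=(19,4) → blocked by [18,20]×[0,4], reject
8. q=(4,11) nearest=2 d=2 new=(4,11) → add node 4 parent=2 cost=14
9. q=(38,2) nearest=3 d=25 new=(19,2) → blocked by [18,20]×[0,4], reject
10. q=(3,10) nearest=4 d=1 new=(3,10) → add node 5 parent=4 cost=15

Parent of node 3: 1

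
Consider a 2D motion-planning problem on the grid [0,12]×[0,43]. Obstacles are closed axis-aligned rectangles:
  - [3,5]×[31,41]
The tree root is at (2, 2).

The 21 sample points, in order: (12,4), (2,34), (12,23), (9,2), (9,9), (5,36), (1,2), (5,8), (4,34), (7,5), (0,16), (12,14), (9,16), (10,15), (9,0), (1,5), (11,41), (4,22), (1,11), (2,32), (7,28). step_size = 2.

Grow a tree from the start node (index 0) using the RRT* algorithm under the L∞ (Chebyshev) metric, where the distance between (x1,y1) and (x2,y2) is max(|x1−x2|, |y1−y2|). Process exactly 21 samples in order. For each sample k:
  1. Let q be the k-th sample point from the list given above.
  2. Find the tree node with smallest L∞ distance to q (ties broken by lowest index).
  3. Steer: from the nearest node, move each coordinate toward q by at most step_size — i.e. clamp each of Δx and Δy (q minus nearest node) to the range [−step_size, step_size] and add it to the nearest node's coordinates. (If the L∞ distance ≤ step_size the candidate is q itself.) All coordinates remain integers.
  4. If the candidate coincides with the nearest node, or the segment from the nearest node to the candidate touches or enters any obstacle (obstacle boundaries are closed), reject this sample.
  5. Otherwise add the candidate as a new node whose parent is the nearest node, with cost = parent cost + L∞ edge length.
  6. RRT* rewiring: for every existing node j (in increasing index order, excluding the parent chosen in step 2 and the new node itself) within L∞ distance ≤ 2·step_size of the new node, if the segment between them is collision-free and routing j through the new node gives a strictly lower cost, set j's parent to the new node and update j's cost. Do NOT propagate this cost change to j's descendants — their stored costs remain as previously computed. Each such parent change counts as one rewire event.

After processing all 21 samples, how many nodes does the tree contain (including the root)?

Node count: 22

1. q=(12,4) nearest=0 d=10 new=(4,4) → add node 1 parent=0 cost=2
2. q=(2,34) nearest=1 d=30 new=(2,6) → add node 2 parent=1 cost=4
3. q=(12,23) nearest=2 d=17 new=(4,8) → add node 3 parent=2 cost=6
4. q=(9,2) nearest=1 d=5 new=(6,2) → add node 4 parent=1 cost=4
5. q=(9,9) nearest=1 d=5 new=(6,6) → add node 5 parent=1 cost=4
6. q=(5,36) nearest=3 d=28 new=(5,10) → add node 6 parent=3 cost=8
7. q=(1,2) nearest=0 d=1 new=(1,2) → add node 7 parent=0 cost=1
8. q=(5,8) nearest=3 d=1 new=(5,8) → add node 8 parent=3 cost=7
9. q=(4,34) nearest=6 d=24 new=(4,12) → add node 9 parent=6 cost=10
10. q=(7,5) nearest=5 d=1 new=(7,5) → add node 10 parent=5 cost=5
11. q=(0,16) nearest=9 d=4 new=(2,14) → add node 11 parent=9 cost=12
12. q=(12,14) nearest=6 d=7 new=(7,12) → add node 12 parent=6 cost=10
13. q=(9,16) nearest=12 d=4 new=(9,14) → add node 13 parent=12 cost=12
14. q=(10,15) nearest=13 d=1 new=(10,15) → add node 14 parent=13 cost=13
15. q=(9,0) nearest=4 d=3 new=(8,0) → add node 15 parent=4 cost=6
16. q=(1,5) nearest=2 d=1 new=(1,5) → add node 16 parent=2 cost=5
17. q=(11,41) nearest=14 d=26 new=(11,17) → add node 17 parent=14 cost=15
18. q=(4,22) nearest=14 d=7 new=(8,17) → add node 18 parent=14 cost=15
19. q=(1,11) nearest=3 d=3 new=(2,10) → add node 19 parent=3 cost=8
20. q=(2,32) nearest=17 d=15 new=(9,19) → add node 20 parent=17 cost=17
21. q=(7,28) nearest=20 d=9 new=(7,21) → add node 21 parent=20 cost=19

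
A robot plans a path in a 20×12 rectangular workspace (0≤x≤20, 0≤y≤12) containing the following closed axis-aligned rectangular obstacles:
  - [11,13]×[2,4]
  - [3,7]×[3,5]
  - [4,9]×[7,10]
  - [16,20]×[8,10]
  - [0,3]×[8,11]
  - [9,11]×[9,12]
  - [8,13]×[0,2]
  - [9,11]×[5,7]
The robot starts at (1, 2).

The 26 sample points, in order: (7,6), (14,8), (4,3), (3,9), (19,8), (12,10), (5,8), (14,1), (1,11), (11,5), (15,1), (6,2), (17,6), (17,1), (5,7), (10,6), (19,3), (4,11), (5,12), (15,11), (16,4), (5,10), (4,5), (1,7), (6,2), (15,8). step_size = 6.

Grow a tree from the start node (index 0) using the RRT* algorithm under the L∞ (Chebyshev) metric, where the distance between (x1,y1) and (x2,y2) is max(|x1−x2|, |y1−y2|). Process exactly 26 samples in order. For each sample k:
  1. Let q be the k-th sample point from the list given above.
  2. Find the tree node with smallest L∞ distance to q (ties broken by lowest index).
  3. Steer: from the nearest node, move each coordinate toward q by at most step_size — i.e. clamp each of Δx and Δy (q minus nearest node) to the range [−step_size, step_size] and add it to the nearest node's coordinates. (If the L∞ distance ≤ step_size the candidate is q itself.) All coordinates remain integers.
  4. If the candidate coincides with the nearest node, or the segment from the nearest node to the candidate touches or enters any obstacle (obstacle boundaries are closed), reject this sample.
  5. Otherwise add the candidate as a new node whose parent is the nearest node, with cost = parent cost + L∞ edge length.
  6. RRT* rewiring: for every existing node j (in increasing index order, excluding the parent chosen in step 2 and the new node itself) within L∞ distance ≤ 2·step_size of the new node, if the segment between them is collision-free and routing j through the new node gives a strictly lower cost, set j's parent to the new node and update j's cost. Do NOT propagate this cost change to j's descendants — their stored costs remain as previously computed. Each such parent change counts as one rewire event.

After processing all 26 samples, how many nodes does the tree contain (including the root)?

1. q=(7,6) nearest=0 d=6 new=(7,6) → blocked by [3,7]×[3,5], reject
2. q=(14,8) nearest=0 d=13 new=(7,8) → blocked by [3,7]×[3,5], reject
3. q=(4,3) nearest=0 d=3 new=(4,3) → blocked by [3,7]×[3,5], reject
4. q=(3,9) nearest=0 d=7 new=(3,8) → blocked by [0,3]×[8,11], reject
5. q=(19,8) nearest=0 d=18 new=(7,8) → blocked by [3,7]×[3,5], reject
6. q=(12,10) nearest=0 d=11 new=(7,8) → blocked by [3,7]×[3,5], reject
7. q=(5,8) nearest=0 d=6 new=(5,8) → blocked by [3,7]×[3,5], reject
8. q=(14,1) nearest=0 d=13 new=(7,1) → add node 1 parent=0 cost=6
9. q=(1,11) nearest=0 d=9 new=(1,8) → blocked by [0,3]×[8,11], reject
10. q=(11,5) nearest=1 d=4 new=(11,5) → blocked by [8,13]×[0,2], reject
11. q=(15,1) nearest=1 d=8 new=(13,1) → blocked by [8,13]×[0,2], reject
12. q=(6,2) nearest=1 d=1 new=(6,2) → add node 2 parent=1 cost=7
13. q=(17,6) nearest=1 d=10 new=(13,6) → blocked by [8,13]×[0,2], reject
14. q=(17,1) nearest=1 d=10 new=(13,1) → blocked by [8,13]×[0,2], reject
15. q=(5,7) nearest=0 d=5 new=(5,7) → blocked by [3,7]×[3,5], reject
16. q=(10,6) nearest=2 d=4 new=(10,6) → blocked by [3,7]×[3,5], reject
17. q=(19,3) nearest=1 d=12 new=(13,3) → blocked by [11,13]×[2,4], reject
18. q=(4,11) nearest=0 d=9 new=(4,8) → blocked by [4,9]×[7,10], reject
19. q=(5,12) nearest=0 d=10 new=(5,8) → blocked by [3,7]×[3,5], reject
20. q=(15,11) nearest=2 d=9 new=(12,8) → blocked by [3,7]×[3,5], reject
21. q=(16,4) nearest=1 d=9 new=(13,4) → blocked by [11,13]×[2,4], reject
22. q=(5,10) nearest=0 d=8 new=(5,8) → blocked by [3,7]×[3,5], reject
23. q=(4,5) nearest=0 d=3 new=(4,5) → blocked by [3,7]×[3,5], reject
24. q=(1,7) nearest=0 d=5 new=(1,7) → add node 3 parent=0 cost=5
25. q=(6,2) nearest=2 d=0 → coincident, reject
26. q=(15,8) nearest=1 d=8 new=(13,7) → blocked by [8,13]×[0,2], reject

Node count: 4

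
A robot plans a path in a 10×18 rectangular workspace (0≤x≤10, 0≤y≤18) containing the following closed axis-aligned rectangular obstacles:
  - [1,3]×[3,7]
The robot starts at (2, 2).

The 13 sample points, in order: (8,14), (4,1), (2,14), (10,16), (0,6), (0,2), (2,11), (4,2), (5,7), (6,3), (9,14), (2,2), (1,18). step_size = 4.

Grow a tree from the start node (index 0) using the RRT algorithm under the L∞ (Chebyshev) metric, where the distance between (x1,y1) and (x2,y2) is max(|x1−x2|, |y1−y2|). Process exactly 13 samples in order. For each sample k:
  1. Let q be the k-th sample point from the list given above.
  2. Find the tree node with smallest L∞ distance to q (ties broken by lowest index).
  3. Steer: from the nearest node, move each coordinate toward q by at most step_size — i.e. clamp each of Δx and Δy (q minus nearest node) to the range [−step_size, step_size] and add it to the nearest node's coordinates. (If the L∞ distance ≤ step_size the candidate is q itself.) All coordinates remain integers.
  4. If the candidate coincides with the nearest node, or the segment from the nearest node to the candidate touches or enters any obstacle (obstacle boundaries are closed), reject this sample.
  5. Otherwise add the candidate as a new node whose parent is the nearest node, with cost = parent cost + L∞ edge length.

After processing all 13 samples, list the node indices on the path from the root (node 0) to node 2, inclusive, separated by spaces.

Path: 0 2

1. q=(8,14) nearest=0 d=12 new=(6,6) → blocked by [1,3]×[3,7], reject
2. q=(4,1) nearest=0 d=2 new=(4,1) → add node 1 parent=0 cost=2
3. q=(2,14) nearest=0 d=12 new=(2,6) → blocked by [1,3]×[3,7], reject
4. q=(10,16) nearest=0 d=14 new=(6,6) → blocked by [1,3]×[3,7], reject
5. q=(0,6) nearest=0 d=4 new=(0,6) → blocked by [1,3]×[3,7], reject
6. q=(0,2) nearest=0 d=2 new=(0,2) → add node 2 parent=0 cost=2
7. q=(2,11) nearest=0 d=9 new=(2,6) → blocked by [1,3]×[3,7], reject
8. q=(4,2) nearest=1 d=1 new=(4,2) → add node 3 parent=1 cost=3
9. q=(5,7) nearest=0 d=5 new=(5,6) → blocked by [1,3]×[3,7], reject
10. q=(6,3) nearest=1 d=2 new=(6,3) → add node 4 parent=1 cost=4
11. q=(9,14) nearest=4 d=11 new=(9,7) → add node 5 parent=4 cost=8
12. q=(2,2) nearest=0 d=0 → coincident, reject
13. q=(1,18) nearest=5 d=11 new=(5,11) → add node 6 parent=5 cost=12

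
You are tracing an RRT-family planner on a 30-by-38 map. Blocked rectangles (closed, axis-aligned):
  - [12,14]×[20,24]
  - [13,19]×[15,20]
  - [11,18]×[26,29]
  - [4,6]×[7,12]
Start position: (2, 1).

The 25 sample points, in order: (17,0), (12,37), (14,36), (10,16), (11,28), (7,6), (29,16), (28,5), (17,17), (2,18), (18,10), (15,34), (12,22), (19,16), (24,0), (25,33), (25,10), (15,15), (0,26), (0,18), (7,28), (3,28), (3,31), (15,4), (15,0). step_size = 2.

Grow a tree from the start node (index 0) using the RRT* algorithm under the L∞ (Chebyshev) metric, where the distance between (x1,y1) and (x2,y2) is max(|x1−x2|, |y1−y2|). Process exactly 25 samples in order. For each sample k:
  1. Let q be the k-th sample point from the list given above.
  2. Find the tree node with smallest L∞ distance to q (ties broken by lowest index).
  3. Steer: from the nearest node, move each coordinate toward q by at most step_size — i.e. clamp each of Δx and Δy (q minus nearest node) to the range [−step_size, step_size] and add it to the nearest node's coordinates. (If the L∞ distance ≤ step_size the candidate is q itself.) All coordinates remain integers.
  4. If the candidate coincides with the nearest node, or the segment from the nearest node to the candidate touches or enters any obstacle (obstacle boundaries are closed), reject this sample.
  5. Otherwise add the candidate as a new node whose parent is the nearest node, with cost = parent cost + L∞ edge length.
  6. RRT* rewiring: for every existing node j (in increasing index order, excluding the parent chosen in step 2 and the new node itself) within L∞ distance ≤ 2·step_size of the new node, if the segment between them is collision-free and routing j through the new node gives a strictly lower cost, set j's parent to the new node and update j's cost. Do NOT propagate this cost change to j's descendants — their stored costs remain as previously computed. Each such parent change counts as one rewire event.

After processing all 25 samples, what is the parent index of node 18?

Parent of node 18: 17

1. q=(17,0) nearest=0 d=15 new=(4,0) → add node 1 parent=0 cost=2
2. q=(12,37) nearest=0 d=36 new=(4,3) → add node 2 parent=0 cost=2
3. q=(14,36) nearest=2 d=33 new=(6,5) → add node 3 parent=2 cost=4
4. q=(10,16) nearest=3 d=11 new=(8,7) → add node 4 parent=3 cost=6
5. q=(11,28) nearest=4 d=21 new=(10,9) → add node 5 parent=4 cost=8
6. q=(7,6) nearest=3 d=1 new=(7,6) → add node 6 parent=3 cost=5
7. q=(29,16) nearest=5 d=19 new=(12,11) → add node 7 parent=5 cost=10
8. q=(28,5) nearest=7 d=16 new=(14,9) → add node 8 parent=7 cost=12
9. q=(17,17) nearest=7 d=6 new=(14,13) → add node 9 parent=7 cost=12
10. q=(2,18) nearest=5 d=9 new=(8,11) → add node 10 parent=5 cost=10
11. q=(18,10) nearest=8 d=4 new=(16,10) → add node 11 parent=8 cost=14
12. q=(15,34) nearest=9 d=21 new=(15,15) → blocked by [13,19]×[15,20], reject
13. q=(12,22) nearest=9 d=9 new=(12,15) → add node 12 parent=9 cost=14
14. q=(19,16) nearest=9 d=5 new=(16,15) → blocked by [13,19]×[15,20], reject
15. q=(24,0) nearest=8 d=10 new=(16,7) → add node 13 parent=8 cost=14
16. q=(25,33) nearest=12 d=18 new=(14,17) → blocked by [13,19]×[15,20], reject
17. q=(25,10) nearest=11 d=9 new=(18,10) → add node 14 parent=11 cost=16
18. q=(15,15) nearest=9 d=2 new=(15,15) → blocked by [13,19]×[15,20], reject
19. q=(0,26) nearest=12 d=12 new=(10,17) → add node 15 parent=12 cost=16
20. q=(0,18) nearest=10 d=8 new=(6,13) → add node 16 parent=10 cost=12
21. q=(7,28) nearest=15 d=11 new=(8,19) → add node 17 parent=15 cost=18
22. q=(3,28) nearest=17 d=9 new=(6,21) → add node 18 parent=17 cost=20
23. q=(3,31) nearest=18 d=10 new=(4,23) → add node 19 parent=18 cost=22
24. q=(15,4) nearest=13 d=3 new=(15,5) → add node 20 parent=13 cost=16
25. q=(15,0) nearest=20 d=5 new=(15,3) → add node 21 parent=20 cost=18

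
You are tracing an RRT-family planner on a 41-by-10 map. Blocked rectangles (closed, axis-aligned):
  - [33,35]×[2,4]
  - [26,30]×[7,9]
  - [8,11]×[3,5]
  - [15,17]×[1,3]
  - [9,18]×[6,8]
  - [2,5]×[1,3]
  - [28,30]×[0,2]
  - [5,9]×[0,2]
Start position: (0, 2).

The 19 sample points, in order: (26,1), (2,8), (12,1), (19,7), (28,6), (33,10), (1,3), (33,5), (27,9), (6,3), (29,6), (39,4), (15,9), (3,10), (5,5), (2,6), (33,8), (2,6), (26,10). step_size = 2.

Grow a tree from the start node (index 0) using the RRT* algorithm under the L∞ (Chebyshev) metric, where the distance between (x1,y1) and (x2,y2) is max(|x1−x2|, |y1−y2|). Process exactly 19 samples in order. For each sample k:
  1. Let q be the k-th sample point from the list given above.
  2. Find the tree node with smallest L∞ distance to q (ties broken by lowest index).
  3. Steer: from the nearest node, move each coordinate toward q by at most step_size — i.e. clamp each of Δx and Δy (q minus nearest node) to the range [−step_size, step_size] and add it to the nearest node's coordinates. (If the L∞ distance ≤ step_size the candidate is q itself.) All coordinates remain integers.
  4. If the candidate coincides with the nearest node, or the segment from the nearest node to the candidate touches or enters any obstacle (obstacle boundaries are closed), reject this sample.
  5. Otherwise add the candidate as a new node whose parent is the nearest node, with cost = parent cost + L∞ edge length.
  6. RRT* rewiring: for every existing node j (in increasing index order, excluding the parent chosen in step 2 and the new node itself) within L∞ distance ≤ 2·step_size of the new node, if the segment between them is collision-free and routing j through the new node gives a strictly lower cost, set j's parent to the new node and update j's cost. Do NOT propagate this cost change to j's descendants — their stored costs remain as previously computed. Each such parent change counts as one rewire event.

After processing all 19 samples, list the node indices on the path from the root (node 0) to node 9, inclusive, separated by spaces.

1. q=(26,1) nearest=0 d=26 new=(2,1) → blocked by [2,5]×[1,3], reject
2. q=(2,8) nearest=0 d=6 new=(2,4) → add node 1 parent=0 cost=2
3. q=(12,1) nearest=1 d=10 new=(4,2) → blocked by [2,5]×[1,3], reject
4. q=(19,7) nearest=1 d=17 new=(4,6) → add node 2 parent=1 cost=4
5. q=(28,6) nearest=2 d=24 new=(6,6) → add node 3 parent=2 cost=6
6. q=(33,10) nearest=3 d=27 new=(8,8) → add node 4 parent=3 cost=8
7. q=(1,3) nearest=0 d=1 new=(1,3) → add node 5 parent=0 cost=1
8. q=(33,5) nearest=4 d=25 new=(10,6) → blocked by [9,18]×[6,8], reject
9. q=(27,9) nearest=4 d=19 new=(10,9) → add node 6 parent=4 cost=10
10. q=(6,3) nearest=2 d=3 new=(6,4) → add node 7 parent=2 cost=6
11. q=(29,6) nearest=6 d=19 new=(12,7) → blocked by [9,18]×[6,8], reject
12. q=(39,4) nearest=6 d=29 new=(12,7) → blocked by [9,18]×[6,8], reject
13. q=(15,9) nearest=6 d=5 new=(12,9) → add node 8 parent=6 cost=12
14. q=(3,10) nearest=2 d=4 new=(3,8) → add node 9 parent=2 cost=6
15. q=(5,5) nearest=2 d=1 new=(5,5) → add node 10 parent=2 cost=5
16. q=(2,6) nearest=1 d=2 new=(2,6) → add node 11 parent=1 cost=4
17. q=(33,8) nearest=8 d=21 new=(14,8) → blocked by [9,18]×[6,8], reject
18. q=(2,6) nearest=11 d=0 → coincident, reject
19. q=(26,10) nearest=8 d=14 new=(14,10) → add node 12 parent=8 cost=14

Path: 0 1 2 9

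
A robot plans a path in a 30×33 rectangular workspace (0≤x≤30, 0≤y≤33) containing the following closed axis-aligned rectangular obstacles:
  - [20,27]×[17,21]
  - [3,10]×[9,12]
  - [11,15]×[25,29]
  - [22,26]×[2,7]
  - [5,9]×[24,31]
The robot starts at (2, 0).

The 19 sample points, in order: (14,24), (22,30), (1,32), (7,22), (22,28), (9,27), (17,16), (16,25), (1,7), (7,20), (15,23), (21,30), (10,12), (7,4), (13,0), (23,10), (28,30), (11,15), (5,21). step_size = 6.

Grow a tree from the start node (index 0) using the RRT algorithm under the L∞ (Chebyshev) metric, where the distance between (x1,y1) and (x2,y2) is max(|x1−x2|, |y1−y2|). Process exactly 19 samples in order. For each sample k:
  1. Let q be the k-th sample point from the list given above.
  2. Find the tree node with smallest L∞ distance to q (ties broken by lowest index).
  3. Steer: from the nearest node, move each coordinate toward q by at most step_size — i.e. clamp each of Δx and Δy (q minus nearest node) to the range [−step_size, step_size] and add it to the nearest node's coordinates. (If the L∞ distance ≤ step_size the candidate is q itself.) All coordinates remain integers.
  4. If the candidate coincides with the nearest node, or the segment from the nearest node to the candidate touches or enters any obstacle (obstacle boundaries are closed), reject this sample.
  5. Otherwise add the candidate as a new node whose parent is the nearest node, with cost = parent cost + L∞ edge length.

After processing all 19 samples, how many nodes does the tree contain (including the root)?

Node count: 18

1. q=(14,24) nearest=0 d=24 new=(8,6) → add node 1 parent=0 cost=6
2. q=(22,30) nearest=1 d=24 new=(14,12) → add node 2 parent=1 cost=12
3. q=(1,32) nearest=2 d=20 new=(8,18) → add node 3 parent=2 cost=18
4. q=(7,22) nearest=3 d=4 new=(7,22) → add node 4 parent=3 cost=22
5. q=(22,28) nearest=3 d=14 new=(14,24) → add node 5 parent=3 cost=24
6. q=(9,27) nearest=4 d=5 new=(9,27) → blocked by [5,9]×[24,31], reject
7. q=(17,16) nearest=2 d=4 new=(17,16) → add node 6 parent=2 cost=16
8. q=(16,25) nearest=5 d=2 new=(16,25) → add node 7 parent=5 cost=26
9. q=(1,7) nearest=0 d=7 new=(1,6) → add node 8 parent=0 cost=6
10. q=(7,20) nearest=3 d=2 new=(7,20) → add node 9 parent=3 cost=20
11. q=(15,23) nearest=5 d=1 new=(15,23) → add node 10 parent=5 cost=25
12. q=(21,30) nearest=7 d=5 new=(21,30) → add node 11 parent=7 cost=31
13. q=(10,12) nearest=2 d=4 new=(10,12) → blocked by [3,10]×[9,12], reject
14. q=(7,4) nearest=1 d=2 new=(7,4) → add node 12 parent=1 cost=8
15. q=(13,0) nearest=1 d=6 new=(13,0) → add node 13 parent=1 cost=12
16. q=(23,10) nearest=6 d=6 new=(23,10) → add node 14 parent=6 cost=22
17. q=(28,30) nearest=11 d=7 new=(27,30) → add node 15 parent=11 cost=37
18. q=(11,15) nearest=2 d=3 new=(11,15) → add node 16 parent=2 cost=15
19. q=(5,21) nearest=4 d=2 new=(5,21) → add node 17 parent=4 cost=24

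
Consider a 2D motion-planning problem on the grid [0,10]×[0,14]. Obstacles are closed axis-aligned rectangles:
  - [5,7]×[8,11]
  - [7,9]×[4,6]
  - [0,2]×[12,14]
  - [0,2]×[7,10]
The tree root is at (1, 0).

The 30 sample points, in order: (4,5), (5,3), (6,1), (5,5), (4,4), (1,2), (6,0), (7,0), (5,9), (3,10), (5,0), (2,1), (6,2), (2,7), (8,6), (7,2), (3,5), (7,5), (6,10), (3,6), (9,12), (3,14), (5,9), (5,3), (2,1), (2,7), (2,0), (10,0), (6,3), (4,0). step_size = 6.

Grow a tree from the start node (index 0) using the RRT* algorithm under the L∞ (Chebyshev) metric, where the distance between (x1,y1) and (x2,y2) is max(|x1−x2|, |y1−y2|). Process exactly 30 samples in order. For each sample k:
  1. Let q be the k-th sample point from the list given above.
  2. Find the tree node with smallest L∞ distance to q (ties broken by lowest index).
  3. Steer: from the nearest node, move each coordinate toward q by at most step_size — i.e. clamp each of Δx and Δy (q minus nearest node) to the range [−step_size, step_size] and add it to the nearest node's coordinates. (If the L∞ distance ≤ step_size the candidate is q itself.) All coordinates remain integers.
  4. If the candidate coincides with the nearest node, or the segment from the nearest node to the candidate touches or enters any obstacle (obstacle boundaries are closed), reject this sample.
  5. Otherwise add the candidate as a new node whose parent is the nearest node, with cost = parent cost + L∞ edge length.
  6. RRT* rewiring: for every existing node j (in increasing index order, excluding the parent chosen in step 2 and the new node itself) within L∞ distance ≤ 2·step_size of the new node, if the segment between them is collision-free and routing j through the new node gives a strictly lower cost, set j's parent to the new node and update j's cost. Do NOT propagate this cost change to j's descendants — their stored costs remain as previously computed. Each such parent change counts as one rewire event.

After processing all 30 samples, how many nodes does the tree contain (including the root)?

1. q=(4,5) nearest=0 d=5 new=(4,5) → add node 1 parent=0 cost=5
2. q=(5,3) nearest=1 d=2 new=(5,3) → add node 2 parent=1 cost=7
3. q=(6,1) nearest=2 d=2 new=(6,1) → add node 3 parent=2 cost=9
4. q=(5,5) nearest=1 d=1 new=(5,5) → add node 4 parent=1 cost=6
5. q=(4,4) nearest=1 d=1 new=(4,4) → add node 5 parent=1 cost=6
6. q=(1,2) nearest=0 d=2 new=(1,2) → add node 6 parent=0 cost=2; rewire 2→6 (6<7); rewire 3→6 (7<9); rewire 5→6 (5<6)
7. q=(6,0) nearest=3 d=1 new=(6,0) → add node 7 parent=3 cost=8
8. q=(7,0) nearest=3 d=1 new=(7,0) → add node 8 parent=3 cost=8
9. q=(5,9) nearest=1 d=4 new=(5,9) → blocked by [5,7]×[8,11], reject
10. q=(3,10) nearest=1 d=5 new=(3,10) → add node 9 parent=1 cost=10
11. q=(5,0) nearest=3 d=1 new=(5,0) → add node 10 parent=3 cost=8
12. q=(2,1) nearest=0 d=1 new=(2,1) → add node 11 parent=0 cost=1; rewire 2→11 (4<6); rewire 3→11 (5<7); rewire 4→11 (5<6); rewire 5→11 (4<5); rewire 7→11 (5<8); rewire 8→11 (6<8); rewire 10→11 (4<8)
13. q=(6,2) nearest=2 d=1 new=(6,2) → add node 12 parent=2 cost=5
14. q=(2,7) nearest=1 d=2 new=(2,7) → blocked by [0,2]×[7,10], reject
15. q=(8,6) nearest=2 d=3 new=(8,6) → blocked by [7,9]×[4,6], reject
16. q=(7,2) nearest=3 d=1 new=(7,2) → add node 13 parent=3 cost=6
17. q=(3,5) nearest=1 d=1 new=(3,5) → add node 14 parent=1 cost=6
18. q=(7,5) nearest=2 d=2 new=(7,5) → blocked by [7,9]×[4,6], reject
19. q=(6,10) nearest=9 d=3 new=(6,10) → blocked by [5,7]×[8,11], reject
20. q=(3,6) nearest=1 d=1 new=(3,6) → add node 15 parent=1 cost=6
21. q=(9,12) nearest=9 d=6 new=(9,12) → blocked by [5,7]×[8,11], reject
22. q=(3,14) nearest=9 d=4 new=(3,14) → add node 16 parent=9 cost=14
23. q=(5,9) nearest=9 d=2 new=(5,9) → blocked by [5,7]×[8,11], reject
24. q=(5,3) nearest=2 d=0 → coincident, reject
25. q=(2,1) nearest=11 d=0 → coincident, reject
26. q=(2,7) nearest=15 d=1 new=(2,7) → blocked by [0,2]×[7,10], reject
27. q=(2,0) nearest=0 d=1 new=(2,0) → add node 17 parent=0 cost=1
28. q=(10,0) nearest=8 d=3 new=(10,0) → add node 18 parent=8 cost=9
29. q=(6,3) nearest=2 d=1 new=(6,3) → add node 19 parent=2 cost=5
30. q=(4,0) nearest=10 d=1 new=(4,0) → add node 20 parent=10 cost=5

Node count: 21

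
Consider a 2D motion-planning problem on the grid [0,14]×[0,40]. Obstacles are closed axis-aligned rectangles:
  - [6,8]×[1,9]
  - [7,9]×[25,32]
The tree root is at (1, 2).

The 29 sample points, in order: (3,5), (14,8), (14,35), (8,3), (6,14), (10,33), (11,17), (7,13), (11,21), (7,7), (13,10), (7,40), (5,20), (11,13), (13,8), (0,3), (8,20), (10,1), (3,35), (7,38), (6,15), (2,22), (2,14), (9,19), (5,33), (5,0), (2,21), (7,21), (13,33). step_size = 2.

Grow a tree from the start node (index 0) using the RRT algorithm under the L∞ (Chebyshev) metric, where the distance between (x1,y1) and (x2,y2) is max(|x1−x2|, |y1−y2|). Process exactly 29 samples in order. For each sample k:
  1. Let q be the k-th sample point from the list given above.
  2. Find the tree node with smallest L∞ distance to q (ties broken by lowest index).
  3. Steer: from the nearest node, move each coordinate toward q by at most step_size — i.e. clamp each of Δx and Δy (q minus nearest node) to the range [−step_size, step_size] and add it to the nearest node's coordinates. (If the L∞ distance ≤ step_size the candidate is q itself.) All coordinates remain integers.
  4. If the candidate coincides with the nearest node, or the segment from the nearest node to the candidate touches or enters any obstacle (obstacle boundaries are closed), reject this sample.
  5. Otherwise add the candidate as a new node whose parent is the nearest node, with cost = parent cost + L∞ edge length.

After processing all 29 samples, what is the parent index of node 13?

1. q=(3,5) nearest=0 d=3 new=(3,4) → add node 1 parent=0 cost=2
2. q=(14,8) nearest=1 d=11 new=(5,6) → add node 2 parent=1 cost=4
3. q=(14,35) nearest=2 d=29 new=(7,8) → blocked by [6,8]×[1,9], reject
4. q=(8,3) nearest=2 d=3 new=(7,4) → blocked by [6,8]×[1,9], reject
5. q=(6,14) nearest=2 d=8 new=(6,8) → blocked by [6,8]×[1,9], reject
6. q=(10,33) nearest=2 d=27 new=(7,8) → blocked by [6,8]×[1,9], reject
7. q=(11,17) nearest=2 d=11 new=(7,8) → blocked by [6,8]×[1,9], reject
8. q=(7,13) nearest=2 d=7 new=(7,8) → blocked by [6,8]×[1,9], reject
9. q=(11,21) nearest=2 d=15 new=(7,8) → blocked by [6,8]×[1,9], reject
10. q=(7,7) nearest=2 d=2 new=(7,7) → blocked by [6,8]×[1,9], reject
11. q=(13,10) nearest=2 d=8 new=(7,8) → blocked by [6,8]×[1,9], reject
12. q=(7,40) nearest=2 d=34 new=(7,8) → blocked by [6,8]×[1,9], reject
13. q=(5,20) nearest=2 d=14 new=(5,8) → add node 3 parent=2 cost=6
14. q=(11,13) nearest=3 d=6 new=(7,10) → blocked by [6,8]×[1,9], reject
15. q=(13,8) nearest=2 d=8 new=(7,8) → blocked by [6,8]×[1,9], reject
16. q=(0,3) nearest=0 d=1 new=(0,3) → add node 4 parent=0 cost=1
17. q=(8,20) nearest=3 d=12 new=(7,10) → blocked by [6,8]×[1,9], reject
18. q=(10,1) nearest=2 d=5 new=(7,4) → blocked by [6,8]×[1,9], reject
19. q=(3,35) nearest=3 d=27 new=(3,10) → add node 5 parent=3 cost=8
20. q=(7,38) nearest=5 d=28 new=(5,12) → add node 6 parent=5 cost=10
21. q=(6,15) nearest=6 d=3 new=(6,14) → add node 7 parent=6 cost=12
22. q=(2,22) nearest=7 d=8 new=(4,16) → add node 8 parent=7 cost=14
23. q=(2,14) nearest=8 d=2 new=(2,14) → add node 9 parent=8 cost=16
24. q=(9,19) nearest=7 d=5 new=(8,16) → add node 10 parent=7 cost=14
25. q=(5,33) nearest=8 d=17 new=(5,18) → add node 11 parent=8 cost=16
26. q=(5,0) nearest=0 d=4 new=(3,0) → add node 12 parent=0 cost=2
27. q=(2,21) nearest=11 d=3 new=(3,20) → add node 13 parent=11 cost=18
28. q=(7,21) nearest=11 d=3 new=(7,20) → add node 14 parent=11 cost=18
29. q=(13,33) nearest=13 d=13 new=(5,22) → add node 15 parent=13 cost=20

Parent of node 13: 11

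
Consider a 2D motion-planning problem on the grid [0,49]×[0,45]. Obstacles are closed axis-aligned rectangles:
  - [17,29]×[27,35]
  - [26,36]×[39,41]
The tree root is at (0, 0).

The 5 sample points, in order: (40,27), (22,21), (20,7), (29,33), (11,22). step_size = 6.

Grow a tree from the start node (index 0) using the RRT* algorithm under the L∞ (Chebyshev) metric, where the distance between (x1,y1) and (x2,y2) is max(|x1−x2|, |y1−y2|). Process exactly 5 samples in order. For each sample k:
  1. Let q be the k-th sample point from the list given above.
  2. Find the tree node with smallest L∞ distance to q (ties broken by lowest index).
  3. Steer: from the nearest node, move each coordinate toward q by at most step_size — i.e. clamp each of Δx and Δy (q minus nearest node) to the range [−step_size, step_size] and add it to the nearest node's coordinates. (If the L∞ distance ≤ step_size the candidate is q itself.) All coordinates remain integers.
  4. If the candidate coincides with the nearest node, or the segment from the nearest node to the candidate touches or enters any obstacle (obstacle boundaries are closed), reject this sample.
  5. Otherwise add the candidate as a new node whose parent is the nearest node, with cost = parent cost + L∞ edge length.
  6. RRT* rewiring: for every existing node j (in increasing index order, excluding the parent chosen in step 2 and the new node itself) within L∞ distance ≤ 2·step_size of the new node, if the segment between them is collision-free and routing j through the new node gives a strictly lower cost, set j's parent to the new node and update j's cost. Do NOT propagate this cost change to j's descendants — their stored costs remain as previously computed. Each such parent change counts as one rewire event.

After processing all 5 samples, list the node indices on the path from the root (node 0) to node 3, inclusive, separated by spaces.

1. q=(40,27) nearest=0 d=40 new=(6,6) → add node 1 parent=0 cost=6
2. q=(22,21) nearest=1 d=16 new=(12,12) → add node 2 parent=1 cost=12
3. q=(20,7) nearest=2 d=8 new=(18,7) → add node 3 parent=2 cost=18
4. q=(29,33) nearest=2 d=21 new=(18,18) → add node 4 parent=2 cost=18
5. q=(11,22) nearest=4 d=7 new=(12,22) → add node 5 parent=4 cost=24

Path: 0 1 2 3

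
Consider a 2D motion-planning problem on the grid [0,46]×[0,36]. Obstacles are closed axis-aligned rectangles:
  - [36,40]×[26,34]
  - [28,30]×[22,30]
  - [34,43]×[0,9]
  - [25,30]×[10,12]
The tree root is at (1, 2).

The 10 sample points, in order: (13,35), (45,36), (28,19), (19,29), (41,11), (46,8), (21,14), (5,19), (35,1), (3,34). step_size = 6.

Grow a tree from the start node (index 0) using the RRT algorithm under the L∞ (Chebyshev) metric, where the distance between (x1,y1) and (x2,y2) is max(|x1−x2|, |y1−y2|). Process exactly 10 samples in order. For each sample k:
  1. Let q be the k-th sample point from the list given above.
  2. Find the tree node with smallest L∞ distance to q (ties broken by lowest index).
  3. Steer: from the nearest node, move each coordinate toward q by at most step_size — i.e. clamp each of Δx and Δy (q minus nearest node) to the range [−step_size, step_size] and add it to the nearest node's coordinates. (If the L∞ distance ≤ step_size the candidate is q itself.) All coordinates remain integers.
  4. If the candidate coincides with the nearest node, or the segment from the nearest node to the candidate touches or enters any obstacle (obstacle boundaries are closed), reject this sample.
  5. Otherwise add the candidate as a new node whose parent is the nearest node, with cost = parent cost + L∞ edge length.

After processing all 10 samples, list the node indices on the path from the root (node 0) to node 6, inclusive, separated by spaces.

Path: 0 1 2 3 5 6

1. q=(13,35) nearest=0 d=33 new=(7,8) → add node 1 parent=0 cost=6
2. q=(45,36) nearest=1 d=38 new=(13,14) → add node 2 parent=1 cost=12
3. q=(28,19) nearest=2 d=15 new=(19,19) → add node 3 parent=2 cost=18
4. q=(19,29) nearest=3 d=10 new=(19,25) → add node 4 parent=3 cost=24
5. q=(41,11) nearest=3 d=22 new=(25,13) → add node 5 parent=3 cost=24
6. q=(46,8) nearest=5 d=21 new=(31,8) → blocked by [25,30]×[10,12], reject
7. q=(21,14) nearest=5 d=4 new=(21,14) → add node 6 parent=5 cost=28
8. q=(5,19) nearest=2 d=8 new=(7,19) → add node 7 parent=2 cost=18
9. q=(35,1) nearest=5 d=12 new=(31,7) → blocked by [25,30]×[10,12], reject
10. q=(3,34) nearest=7 d=15 new=(3,25) → add node 8 parent=7 cost=24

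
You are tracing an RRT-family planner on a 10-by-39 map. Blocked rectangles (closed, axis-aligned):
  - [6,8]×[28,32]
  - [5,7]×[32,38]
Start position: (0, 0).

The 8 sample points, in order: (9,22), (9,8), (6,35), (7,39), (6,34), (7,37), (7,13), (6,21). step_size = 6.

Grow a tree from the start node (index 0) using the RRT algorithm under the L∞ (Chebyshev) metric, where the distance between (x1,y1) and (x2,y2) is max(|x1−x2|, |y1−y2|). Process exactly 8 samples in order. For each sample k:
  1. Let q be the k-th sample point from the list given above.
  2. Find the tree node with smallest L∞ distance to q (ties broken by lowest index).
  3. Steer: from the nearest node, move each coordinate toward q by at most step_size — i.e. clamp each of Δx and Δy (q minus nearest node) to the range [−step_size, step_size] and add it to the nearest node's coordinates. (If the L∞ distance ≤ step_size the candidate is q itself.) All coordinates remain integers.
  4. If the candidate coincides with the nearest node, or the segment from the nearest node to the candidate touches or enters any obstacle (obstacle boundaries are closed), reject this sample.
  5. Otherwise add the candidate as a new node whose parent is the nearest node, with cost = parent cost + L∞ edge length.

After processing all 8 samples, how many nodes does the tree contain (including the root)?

Node count: 8

1. q=(9,22) nearest=0 d=22 new=(6,6) → add node 1 parent=0 cost=6
2. q=(9,8) nearest=1 d=3 new=(9,8) → add node 2 parent=1 cost=9
3. q=(6,35) nearest=2 d=27 new=(6,14) → add node 3 parent=2 cost=15
4. q=(7,39) nearest=3 d=25 new=(7,20) → add node 4 parent=3 cost=21
5. q=(6,34) nearest=4 d=14 new=(6,26) → add node 5 parent=4 cost=27
6. q=(7,37) nearest=5 d=11 new=(7,32) → blocked by [6,8]×[28,32], reject
7. q=(7,13) nearest=3 d=1 new=(7,13) → add node 6 parent=3 cost=16
8. q=(6,21) nearest=4 d=1 new=(6,21) → add node 7 parent=4 cost=22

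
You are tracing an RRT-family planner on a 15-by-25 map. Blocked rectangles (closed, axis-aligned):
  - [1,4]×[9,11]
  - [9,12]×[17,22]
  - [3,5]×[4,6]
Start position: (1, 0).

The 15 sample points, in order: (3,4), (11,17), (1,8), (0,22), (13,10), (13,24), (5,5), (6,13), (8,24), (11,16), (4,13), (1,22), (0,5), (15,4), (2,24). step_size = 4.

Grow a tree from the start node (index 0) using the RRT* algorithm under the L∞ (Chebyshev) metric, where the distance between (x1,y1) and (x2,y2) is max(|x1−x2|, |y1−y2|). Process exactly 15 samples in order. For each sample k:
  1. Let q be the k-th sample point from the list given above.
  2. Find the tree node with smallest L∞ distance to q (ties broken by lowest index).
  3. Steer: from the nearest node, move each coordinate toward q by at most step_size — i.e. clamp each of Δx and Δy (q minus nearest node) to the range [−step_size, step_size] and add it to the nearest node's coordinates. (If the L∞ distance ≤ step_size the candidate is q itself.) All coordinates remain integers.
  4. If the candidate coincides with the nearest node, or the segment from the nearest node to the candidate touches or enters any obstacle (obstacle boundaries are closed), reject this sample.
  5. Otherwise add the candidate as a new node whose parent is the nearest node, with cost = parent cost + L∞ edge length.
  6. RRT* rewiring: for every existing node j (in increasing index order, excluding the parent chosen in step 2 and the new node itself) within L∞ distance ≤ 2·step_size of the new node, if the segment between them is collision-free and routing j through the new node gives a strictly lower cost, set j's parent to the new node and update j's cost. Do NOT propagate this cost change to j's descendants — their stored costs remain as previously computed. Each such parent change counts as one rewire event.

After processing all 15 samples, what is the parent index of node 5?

1. q=(3,4) nearest=0 d=4 new=(3,4) → blocked by [3,5]×[4,6], reject
2. q=(11,17) nearest=0 d=17 new=(5,4) → blocked by [3,5]×[4,6], reject
3. q=(1,8) nearest=0 d=8 new=(1,4) → add node 1 parent=0 cost=4
4. q=(0,22) nearest=1 d=18 new=(0,8) → add node 2 parent=1 cost=8
5. q=(13,10) nearest=0 d=12 new=(5,4) → blocked by [3,5]×[4,6], reject
6. q=(13,24) nearest=2 d=16 new=(4,12) → blocked by [1,4]×[9,11], reject
7. q=(5,5) nearest=1 d=4 new=(5,5) → blocked by [3,5]×[4,6], reject
8. q=(6,13) nearest=2 d=6 new=(4,12) → blocked by [1,4]×[9,11], reject
9. q=(8,24) nearest=2 d=16 new=(4,12) → blocked by [1,4]×[9,11], reject
10. q=(11,16) nearest=2 d=11 new=(4,12) → blocked by [1,4]×[9,11], reject
11. q=(4,13) nearest=2 d=5 new=(4,12) → blocked by [1,4]×[9,11], reject
12. q=(1,22) nearest=2 d=14 new=(1,12) → add node 3 parent=2 cost=12
13. q=(0,5) nearest=1 d=1 new=(0,5) → add node 4 parent=1 cost=5
14. q=(15,4) nearest=0 d=14 new=(5,4) → blocked by [3,5]×[4,6], reject
15. q=(2,24) nearest=3 d=12 new=(2,16) → add node 5 parent=3 cost=16

Parent of node 5: 3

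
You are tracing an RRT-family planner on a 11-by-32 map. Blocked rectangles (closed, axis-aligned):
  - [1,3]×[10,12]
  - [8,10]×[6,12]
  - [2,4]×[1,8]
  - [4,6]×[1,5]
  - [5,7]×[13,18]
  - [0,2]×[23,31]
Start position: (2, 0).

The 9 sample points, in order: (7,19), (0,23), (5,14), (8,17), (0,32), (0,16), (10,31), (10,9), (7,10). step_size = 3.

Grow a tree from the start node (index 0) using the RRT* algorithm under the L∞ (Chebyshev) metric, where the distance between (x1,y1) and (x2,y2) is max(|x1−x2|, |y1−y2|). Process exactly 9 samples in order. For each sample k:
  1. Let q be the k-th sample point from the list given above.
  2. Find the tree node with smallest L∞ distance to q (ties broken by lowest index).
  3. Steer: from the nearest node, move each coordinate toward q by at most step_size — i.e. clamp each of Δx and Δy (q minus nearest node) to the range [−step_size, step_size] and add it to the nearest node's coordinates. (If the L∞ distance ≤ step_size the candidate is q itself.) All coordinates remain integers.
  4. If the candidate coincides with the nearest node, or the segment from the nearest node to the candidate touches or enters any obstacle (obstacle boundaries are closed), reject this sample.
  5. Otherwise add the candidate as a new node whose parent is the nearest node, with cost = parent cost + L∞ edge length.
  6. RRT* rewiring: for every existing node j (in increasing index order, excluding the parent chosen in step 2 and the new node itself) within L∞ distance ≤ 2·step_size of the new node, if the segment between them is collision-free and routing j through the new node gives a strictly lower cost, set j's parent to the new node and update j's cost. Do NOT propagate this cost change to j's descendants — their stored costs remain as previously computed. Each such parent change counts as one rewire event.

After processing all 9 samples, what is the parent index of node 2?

Parent of node 2: 1

1. q=(7,19) nearest=0 d=19 new=(5,3) → blocked by [2,4]×[1,8], reject
2. q=(0,23) nearest=0 d=23 new=(0,3) → add node 1 parent=0 cost=3
3. q=(5,14) nearest=1 d=11 new=(3,6) → blocked by [2,4]×[1,8], reject
4. q=(8,17) nearest=1 d=14 new=(3,6) → blocked by [2,4]×[1,8], reject
5. q=(0,32) nearest=1 d=29 new=(0,6) → add node 2 parent=1 cost=6
6. q=(0,16) nearest=2 d=10 new=(0,9) → add node 3 parent=2 cost=9
7. q=(10,31) nearest=3 d=22 new=(3,12) → blocked by [1,3]×[10,12], reject
8. q=(10,9) nearest=0 d=9 new=(5,3) → blocked by [2,4]×[1,8], reject
9. q=(7,10) nearest=1 d=7 new=(3,6) → blocked by [2,4]×[1,8], reject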